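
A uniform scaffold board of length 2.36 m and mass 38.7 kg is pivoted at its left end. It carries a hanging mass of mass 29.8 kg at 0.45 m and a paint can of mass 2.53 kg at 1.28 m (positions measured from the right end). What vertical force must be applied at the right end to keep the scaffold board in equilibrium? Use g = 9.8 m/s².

F ≈ 437 N

Take moments about the left end.
Beam weight: 38.7 × 9.8 = 379.3 N down at 1.18 m → arm 1.18 m, τ = 379.3 × 1.18 = 447.6 N·m clockwise.
Hanging mass: 29.8 × 9.8 = 292 N down at 0.45 m → arm 1.91 m, τ = 292 × 1.91 = 557.7 N·m clockwise.
Paint can: 2.53 × 9.8 = 24.79 N down at 1.28 m → arm 1.08 m, τ = 24.79 × 1.08 = 26.77 N·m clockwise.
Net moment of the loads = 1032 N·m clockwise.
The upward force F acts at the right end, arm 2.36 m, giving F × 2.36 counterclockwise.
Στ = 0 ⇒ F × 2.36 = 1032 ⇒ F = 1032 / 2.36 = 437 N.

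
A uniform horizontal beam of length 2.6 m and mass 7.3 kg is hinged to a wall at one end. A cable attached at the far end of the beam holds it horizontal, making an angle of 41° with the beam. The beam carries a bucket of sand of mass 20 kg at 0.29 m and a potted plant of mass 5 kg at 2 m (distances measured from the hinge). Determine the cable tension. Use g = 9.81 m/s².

About the hinge:
Beam weight: 7.3 × 9.81 = 71.61 N down at 1.3 m → arm 1.3 m, τ = 71.61 × 1.3 = 93.09 N·m clockwise.
Bucket of sand: 20 × 9.81 = 196.2 N down at 0.29 m → arm 0.29 m, τ = 196.2 × 0.29 = 56.9 N·m clockwise.
Potted plant: 5 × 9.81 = 49.05 N down at 2 m → arm 2 m, τ = 49.05 × 2 = 98.1 N·m clockwise.
Total clockwise load moment = 248.1 N·m.
The cable tension T acts at 2.6 m; only its component perpendicular to the beam, T sinθ, produces torque. sin 41° = 0.6561.
Balancing moments: T × 2.6 × 0.6561 = 248.1, giving T = 248.1 / 1.706 = 145 N.

T ≈ 145 N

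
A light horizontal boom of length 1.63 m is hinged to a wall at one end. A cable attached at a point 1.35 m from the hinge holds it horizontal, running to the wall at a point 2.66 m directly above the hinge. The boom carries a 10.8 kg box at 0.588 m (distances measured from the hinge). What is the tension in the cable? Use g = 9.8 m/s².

Take moments about the hinge.
Box: 10.8 × 9.8 = 105.8 N down at 0.588 m → arm 0.588 m, τ = 105.8 × 0.588 = 62.21 N·m clockwise.
Total clockwise load moment = 62.21 N·m.
The cable tension T acts at 1.35 m; only its component perpendicular to the boom, T sinθ, produces torque. sinθ = h/√(h²+d²) = 2.66/√(2.66²+1.35²) = 0.8917.
Setting net torque to zero: T × 1.35 × 0.8917 = 62.21 → T = 62.21 / 1.204 = 51.7 N.

T ≈ 51.7 N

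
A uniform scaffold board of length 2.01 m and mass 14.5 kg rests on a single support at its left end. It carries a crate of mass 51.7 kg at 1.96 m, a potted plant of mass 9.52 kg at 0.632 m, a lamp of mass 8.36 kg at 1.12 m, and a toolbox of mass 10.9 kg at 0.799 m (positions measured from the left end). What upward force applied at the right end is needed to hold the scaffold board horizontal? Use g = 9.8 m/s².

F ≈ 683 N

Choose the left end as the axis so the unknown pivot reaction has zero arm there.
Beam weight: 14.5 × 9.8 = 142.1 N down at 1.005 m → arm 1.005 m, τ = 142.1 × 1.005 = 142.8 N·m clockwise.
Crate: 51.7 × 9.8 = 506.7 N down at 1.96 m → arm 1.96 m, τ = 506.7 × 1.96 = 993.1 N·m clockwise.
Potted plant: 9.52 × 9.8 = 93.3 N down at 0.632 m → arm 0.632 m, τ = 93.3 × 0.632 = 58.97 N·m clockwise.
Lamp: 8.36 × 9.8 = 81.93 N down at 1.12 m → arm 1.12 m, τ = 81.93 × 1.12 = 91.76 N·m clockwise.
Toolbox: 10.9 × 9.8 = 106.8 N down at 0.799 m → arm 0.799 m, τ = 106.8 × 0.799 = 85.33 N·m clockwise.
Net moment of the loads = 1372 N·m clockwise.
The upward force F acts at the right end, arm 2.01 m, giving F × 2.01 counterclockwise.
Setting net torque to zero: F × 2.01 = 1372 → F = 1372 / 2.01 = 683 N.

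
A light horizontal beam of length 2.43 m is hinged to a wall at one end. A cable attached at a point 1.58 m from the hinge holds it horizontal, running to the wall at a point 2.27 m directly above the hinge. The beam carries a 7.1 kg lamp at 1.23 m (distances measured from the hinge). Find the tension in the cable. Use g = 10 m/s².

Take moments about the hinge.
Lamp: 7.1 × 10 = 71 N down at 1.23 m → arm 1.23 m, τ = 71 × 1.23 = 87.33 N·m clockwise.
Total clockwise load moment = 87.33 N·m.
The cable tension T acts at 1.58 m; only its component perpendicular to the beam, T sinθ, produces torque. sinθ = h/√(h²+d²) = 2.27/√(2.27²+1.58²) = 0.8208.
Balancing moments: T × 1.58 × 0.8208 = 87.33, giving T = 87.33 / 1.297 = 67.3 N.

T ≈ 67.3 N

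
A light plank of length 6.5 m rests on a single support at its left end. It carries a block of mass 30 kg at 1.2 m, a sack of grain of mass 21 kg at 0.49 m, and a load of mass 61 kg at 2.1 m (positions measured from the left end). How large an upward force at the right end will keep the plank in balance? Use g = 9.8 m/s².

F ≈ 263 N

About the left end:
Block: 30 × 9.8 = 294 N down at 1.2 m → arm 1.2 m, τ = 294 × 1.2 = 352.8 N·m clockwise.
Sack of grain: 21 × 9.8 = 205.8 N down at 0.49 m → arm 0.49 m, τ = 205.8 × 0.49 = 100.8 N·m clockwise.
Load: 61 × 9.8 = 597.8 N down at 2.1 m → arm 2.1 m, τ = 597.8 × 2.1 = 1255 N·m clockwise.
Net moment of the loads = 1709 N·m clockwise.
The upward force F acts at the right end, arm 6.5 m, giving F × 6.5 counterclockwise.
Στ = 0 ⇒ F × 6.5 = 1709 ⇒ F = 1709 / 6.5 = 263 N.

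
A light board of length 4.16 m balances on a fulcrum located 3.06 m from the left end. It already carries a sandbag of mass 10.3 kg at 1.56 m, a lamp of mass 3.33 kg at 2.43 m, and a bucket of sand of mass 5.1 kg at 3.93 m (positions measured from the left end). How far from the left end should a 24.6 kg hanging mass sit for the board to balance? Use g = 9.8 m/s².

Taking torques about the fulcrum (at 3.06 m from the left end):
Sandbag: 10.3 × 9.8 = 100.9 N down at 1.56 m → arm 1.5 m, τ = 100.9 × 1.5 = 151.4 N·m counterclockwise.
Lamp: 3.33 × 9.8 = 32.63 N down at 2.43 m → arm 0.63 m, τ = 32.63 × 0.63 = 20.56 N·m counterclockwise.
Bucket of sand: 5.1 × 9.8 = 49.98 N down at 3.93 m → arm 0.87 m, τ = 49.98 × 0.87 = 43.48 N·m clockwise.
Net moment of existing loads = 128.5 N·m counterclockwise.
The hanging mass weighs 24.6 × 9.8 = 241.1 N and must supply an equal clockwise moment, so its lever arm about the fulcrum is 128.5 / 241.1 = 0.533 m.
That puts it at 3.06 + 0.533 = 3.59 m from the left end.

x ≈ 3.59 m from the left end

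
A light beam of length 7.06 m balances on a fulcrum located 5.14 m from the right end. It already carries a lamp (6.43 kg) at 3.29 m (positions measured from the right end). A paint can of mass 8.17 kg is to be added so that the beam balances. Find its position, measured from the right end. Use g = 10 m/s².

x ≈ 6.6 m from the right end

Choose the fulcrum (at 5.14 m from the right end) as the axis so the support reaction has zero arm there.
Lamp: 6.43 × 10 = 64.3 N down at 3.29 m → arm 1.85 m, τ = 64.3 × 1.85 = 119 N·m clockwise.
Net moment of existing loads = 119 N·m clockwise.
The paint can weighs 8.17 × 10 = 81.7 N and must supply an equal counterclockwise moment, so its lever arm about the fulcrum is 119 / 81.7 = 1.46 m.
That puts it at 5.14 + 1.46 = 6.6 m from the right end.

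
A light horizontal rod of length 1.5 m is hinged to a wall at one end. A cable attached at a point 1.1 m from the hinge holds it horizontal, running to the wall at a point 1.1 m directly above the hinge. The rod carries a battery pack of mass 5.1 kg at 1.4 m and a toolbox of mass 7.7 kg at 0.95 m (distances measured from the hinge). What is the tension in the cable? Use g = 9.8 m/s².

T ≈ 182 N

Taking torques about the hinge:
Battery pack: 5.1 × 9.8 = 49.98 N down at 1.4 m → arm 1.4 m, τ = 49.98 × 1.4 = 69.97 N·m clockwise.
Toolbox: 7.7 × 9.8 = 75.46 N down at 0.95 m → arm 0.95 m, τ = 75.46 × 0.95 = 71.69 N·m clockwise.
Total clockwise load moment = 141.7 N·m.
The cable tension T acts at 1.1 m; only its component perpendicular to the rod, T sinθ, produces torque. sinθ = h/√(h²+d²) = 1.1/√(1.1²+1.1²) = 0.7071.
Στ = 0 ⇒ T × 1.1 × 0.7071 = 141.7 ⇒ T = 141.7 / 0.7778 = 182 N.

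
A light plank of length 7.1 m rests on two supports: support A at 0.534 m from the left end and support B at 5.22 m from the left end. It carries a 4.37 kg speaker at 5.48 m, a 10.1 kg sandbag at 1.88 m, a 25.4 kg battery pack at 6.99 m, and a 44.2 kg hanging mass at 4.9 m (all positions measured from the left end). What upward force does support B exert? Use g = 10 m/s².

Take moments about support A.
Speaker: 4.37 × 10 = 43.7 N down at 5.48 m → arm 4.946 m, τ = 43.7 × 4.946 = 216.1 N·m clockwise.
Sandbag: 10.1 × 10 = 101 N down at 1.88 m → arm 1.346 m, τ = 101 × 1.346 = 135.9 N·m clockwise.
Battery pack: 25.4 × 10 = 254 N down at 6.99 m → arm 6.456 m, τ = 254 × 6.456 = 1640 N·m clockwise.
Hanging mass: 44.2 × 10 = 442 N down at 4.9 m → arm 4.366 m, τ = 442 × 4.366 = 1930 N·m clockwise.
Net load moment about support A = 3922 N·m clockwise.
Reaction R at support B is upward at 5.22 m, arm 4.686 m → moment R × 4.686 counterclockwise.
Setting net torque to zero: R × 4.686 = 3922 → R = 837 N.

R_B ≈ 837 N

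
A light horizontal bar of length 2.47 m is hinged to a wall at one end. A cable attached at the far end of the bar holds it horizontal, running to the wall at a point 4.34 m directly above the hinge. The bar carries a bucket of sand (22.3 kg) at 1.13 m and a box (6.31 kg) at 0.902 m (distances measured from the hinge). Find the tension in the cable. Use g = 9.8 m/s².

Take moments about the hinge.
Bucket of sand: 22.3 × 9.8 = 218.5 N down at 1.13 m → arm 1.13 m, τ = 218.5 × 1.13 = 246.9 N·m clockwise.
Box: 6.31 × 9.8 = 61.84 N down at 0.902 m → arm 0.902 m, τ = 61.84 × 0.902 = 55.78 N·m clockwise.
Total clockwise load moment = 302.7 N·m.
The cable tension T acts at 2.47 m; only its component perpendicular to the bar, T sinθ, produces torque. sinθ = h/√(h²+d²) = 4.34/√(4.34²+2.47²) = 0.8691.
Balancing moments: T × 2.47 × 0.8691 = 302.7, giving T = 302.7 / 2.147 = 141 N.

T ≈ 141 N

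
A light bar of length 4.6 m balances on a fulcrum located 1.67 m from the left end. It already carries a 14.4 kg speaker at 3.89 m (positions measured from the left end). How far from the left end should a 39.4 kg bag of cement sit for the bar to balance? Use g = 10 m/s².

x ≈ 0.859 m from the left end

Taking torques about the fulcrum (at 1.67 m from the left end):
Speaker: 14.4 × 10 = 144 N down at 3.89 m → arm 2.22 m, τ = 144 × 2.22 = 319.7 N·m clockwise.
Net moment of existing loads = 319.7 N·m clockwise.
The bag of cement weighs 39.4 × 10 = 394 N and must supply an equal counterclockwise moment, so its lever arm about the fulcrum is 319.7 / 394 = 0.811 m.
That puts it at 1.67 − 0.811 = 0.859 m from the left end.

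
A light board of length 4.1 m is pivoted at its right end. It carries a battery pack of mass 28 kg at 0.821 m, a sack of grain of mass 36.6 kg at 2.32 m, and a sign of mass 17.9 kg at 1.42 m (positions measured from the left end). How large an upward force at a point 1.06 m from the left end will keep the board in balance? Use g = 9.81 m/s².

F ≈ 661 N

Take moments about the right end.
Battery pack: 28 × 9.81 = 274.7 N down at 0.821 m → arm 3.279 m, τ = 274.7 × 3.279 = 900.7 N·m counterclockwise.
Sack of grain: 36.6 × 9.81 = 359 N down at 2.32 m → arm 1.78 m, τ = 359 × 1.78 = 639 N·m counterclockwise.
Sign: 17.9 × 9.81 = 175.6 N down at 1.42 m → arm 2.68 m, τ = 175.6 × 2.68 = 470.6 N·m counterclockwise.
Net moment of the loads = 2010 N·m counterclockwise.
The upward force F acts at a point 1.06 m from the left end, arm 3.04 m, giving F × 3.04 clockwise.
Setting net torque to zero: F × 3.04 = 2010 → F = 2010 / 3.04 = 661 N.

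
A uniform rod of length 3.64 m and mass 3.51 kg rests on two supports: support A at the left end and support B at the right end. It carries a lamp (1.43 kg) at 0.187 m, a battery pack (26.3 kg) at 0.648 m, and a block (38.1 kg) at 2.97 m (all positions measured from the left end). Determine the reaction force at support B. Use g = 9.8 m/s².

R_B ≈ 368 N

About support A:
Beam weight: 3.51 × 9.8 = 34.4 N down at 1.82 m → arm 1.82 m, τ = 34.4 × 1.82 = 62.61 N·m clockwise.
Lamp: 1.43 × 9.8 = 14.01 N down at 0.187 m → arm 0.187 m, τ = 14.01 × 0.187 = 2.62 N·m clockwise.
Battery pack: 26.3 × 9.8 = 257.7 N down at 0.648 m → arm 0.648 m, τ = 257.7 × 0.648 = 167 N·m clockwise.
Block: 38.1 × 9.8 = 373.4 N down at 2.97 m → arm 2.97 m, τ = 373.4 × 2.97 = 1109 N·m clockwise.
Net load moment about support A = 1341 N·m clockwise.
Reaction R at support B is upward at 3.64 m, arm 3.64 m → moment R × 3.64 counterclockwise.
Στ = 0 ⇒ R × 3.64 = 1341 ⇒ R = 368 N.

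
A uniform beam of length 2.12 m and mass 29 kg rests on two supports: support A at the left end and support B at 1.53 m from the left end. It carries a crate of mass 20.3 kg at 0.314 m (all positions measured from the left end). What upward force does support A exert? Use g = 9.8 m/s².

R_A ≈ 245 N

About support B:
Beam weight: 29 × 9.8 = 284.2 N down at 1.06 m → arm 0.47 m, τ = 284.2 × 0.47 = 133.6 N·m counterclockwise.
Crate: 20.3 × 9.8 = 198.9 N down at 0.314 m → arm 1.216 m, τ = 198.9 × 1.216 = 241.9 N·m counterclockwise.
Net load moment about support B = 375.5 N·m counterclockwise.
Reaction R at support A is upward at 0 m, arm 1.53 m → moment R × 1.53 clockwise.
Στ = 0 ⇒ R × 1.53 = 375.5 ⇒ R = 245 N.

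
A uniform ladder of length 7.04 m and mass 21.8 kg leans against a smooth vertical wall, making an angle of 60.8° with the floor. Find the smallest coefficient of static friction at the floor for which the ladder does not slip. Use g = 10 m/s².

μ_min ≈ 0.279

About the foot of the ladder:
Ladder weight 21.8×10 = 218 N acts at 3.52 m along the ladder; its horizontal arm is 3.52·cos60.8° = 1.717 m → τ = 374.3 N·m clockwise.
Wall normal N acts horizontally at the top; its moment arm is the height L sinθ = 7.04·sin60.8° = 6.145 m, counterclockwise.
Balancing moments: N × 6.145 = 374.3, giving N = 60.91 N.
ΣFx = 0 ⇒ f = N_wall = 60.91 N. ΣFy = 0 ⇒ N_floor = 218 N.
μ_min = f / N_floor = 60.91 / 218 = 0.279.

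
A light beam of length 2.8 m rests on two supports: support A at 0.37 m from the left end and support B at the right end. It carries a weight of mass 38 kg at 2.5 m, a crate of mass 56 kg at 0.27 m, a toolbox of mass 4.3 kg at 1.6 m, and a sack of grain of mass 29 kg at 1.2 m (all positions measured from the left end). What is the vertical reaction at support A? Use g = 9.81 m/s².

About support B:
Weight: 38 × 9.81 = 372.8 N down at 2.5 m → arm 0.3 m, τ = 372.8 × 0.3 = 111.8 N·m counterclockwise.
Crate: 56 × 9.81 = 549.4 N down at 0.27 m → arm 2.53 m, τ = 549.4 × 2.53 = 1390 N·m counterclockwise.
Toolbox: 4.3 × 9.81 = 42.18 N down at 1.6 m → arm 1.2 m, τ = 42.18 × 1.2 = 50.62 N·m counterclockwise.
Sack of grain: 29 × 9.81 = 284.5 N down at 1.2 m → arm 1.6 m, τ = 284.5 × 1.6 = 455.2 N·m counterclockwise.
Net load moment about support B = 2008 N·m counterclockwise.
Reaction R at support A is upward at 0.37 m, arm 2.43 m → moment R × 2.43 clockwise.
For rotational equilibrium, R × 2.43 = 2008, so R = 826 N.

R_A ≈ 826 N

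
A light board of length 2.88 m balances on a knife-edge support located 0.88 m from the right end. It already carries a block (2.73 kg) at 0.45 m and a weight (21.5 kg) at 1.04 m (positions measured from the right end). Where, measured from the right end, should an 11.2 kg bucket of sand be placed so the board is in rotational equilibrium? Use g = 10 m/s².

Take moments about the knife-edge support (at 0.88 m from the right end).
Block: 2.73 × 10 = 27.3 N down at 0.45 m → arm 0.43 m, τ = 27.3 × 0.43 = 11.74 N·m clockwise.
Weight: 21.5 × 10 = 215 N down at 1.04 m → arm 0.16 m, τ = 215 × 0.16 = 34.4 N·m counterclockwise.
Net moment of existing loads = 22.66 N·m counterclockwise.
The bucket of sand weighs 11.2 × 10 = 112 N and must supply an equal clockwise moment, so its lever arm about the knife-edge support is 22.66 / 112 = 0.202 m.
That puts it at 0.88 − 0.202 = 0.678 m from the right end.

x ≈ 0.678 m from the right end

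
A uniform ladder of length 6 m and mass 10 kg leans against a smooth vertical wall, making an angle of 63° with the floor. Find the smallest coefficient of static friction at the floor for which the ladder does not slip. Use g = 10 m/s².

μ_min ≈ 0.255

Sum moments about the foot of the ladder (the floor normal and friction both act there and drop out).
Ladder weight 10×10 = 100 N acts at 3 m along the ladder; its horizontal arm is 3·cos63° = 1.362 m → τ = 136.2 N·m clockwise.
Wall normal N acts horizontally at the top; its moment arm is the height L sinθ = 6·sin63° = 5.346 m, counterclockwise.
Balancing moments: N × 5.346 = 136.2, giving N = 25.48 N.
ΣFx = 0 ⇒ f = N_wall = 25.48 N. ΣFy = 0 ⇒ N_floor = 100 N.
μ_min = f / N_floor = 25.48 / 100 = 0.255.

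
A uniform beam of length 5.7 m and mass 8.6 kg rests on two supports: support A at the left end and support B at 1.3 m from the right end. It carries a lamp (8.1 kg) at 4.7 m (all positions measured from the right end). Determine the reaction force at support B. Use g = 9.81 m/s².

Taking torques about support A:
Beam weight: 8.6 × 9.81 = 84.37 N down at 2.85 m → arm 2.85 m, τ = 84.37 × 2.85 = 240.5 N·m clockwise.
Lamp: 8.1 × 9.81 = 79.46 N down at 4.7 m → arm 1 m, τ = 79.46 × 1 = 79.46 N·m clockwise.
Net load moment about support A = 320 N·m clockwise.
Reaction R at support B is upward at 1.3 m, arm 4.4 m → moment R × 4.4 counterclockwise.
Setting net torque to zero: R × 4.4 = 320 → R = 72.7 N.

R_B ≈ 72.7 N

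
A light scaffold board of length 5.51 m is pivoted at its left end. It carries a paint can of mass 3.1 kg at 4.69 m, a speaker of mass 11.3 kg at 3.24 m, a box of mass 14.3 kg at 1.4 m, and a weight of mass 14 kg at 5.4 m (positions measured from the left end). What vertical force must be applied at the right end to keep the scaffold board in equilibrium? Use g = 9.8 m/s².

Taking torques about the left end:
Paint can: 3.1 × 9.8 = 30.38 N down at 4.69 m → arm 4.69 m, τ = 30.38 × 4.69 = 142.5 N·m clockwise.
Speaker: 11.3 × 9.8 = 110.7 N down at 3.24 m → arm 3.24 m, τ = 110.7 × 3.24 = 358.7 N·m clockwise.
Box: 14.3 × 9.8 = 140.1 N down at 1.4 m → arm 1.4 m, τ = 140.1 × 1.4 = 196.1 N·m clockwise.
Weight: 14 × 9.8 = 137.2 N down at 5.4 m → arm 5.4 m, τ = 137.2 × 5.4 = 740.9 N·m clockwise.
Net moment of the loads = 1438 N·m clockwise.
The upward force F acts at the right end, arm 5.51 m, giving F × 5.51 counterclockwise.
Setting net torque to zero: F × 5.51 = 1438 → F = 1438 / 5.51 = 261 N.

F ≈ 261 N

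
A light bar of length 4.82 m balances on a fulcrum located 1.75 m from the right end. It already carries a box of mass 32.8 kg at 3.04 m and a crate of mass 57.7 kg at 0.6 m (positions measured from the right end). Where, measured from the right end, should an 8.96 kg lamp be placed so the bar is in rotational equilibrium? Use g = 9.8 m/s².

About the fulcrum (at 1.75 m from the right end):
Box: 32.8 × 9.8 = 321.4 N down at 3.04 m → arm 1.29 m, τ = 321.4 × 1.29 = 414.6 N·m counterclockwise.
Crate: 57.7 × 9.8 = 565.5 N down at 0.6 m → arm 1.15 m, τ = 565.5 × 1.15 = 650.3 N·m clockwise.
Net moment of existing loads = 235.7 N·m clockwise.
The lamp weighs 8.96 × 9.8 = 87.81 N and must supply an equal counterclockwise moment, so its lever arm about the fulcrum is 235.7 / 87.81 = 2.68 m.
That puts it at 1.75 + 2.68 = 4.43 m from the right end.

x ≈ 4.43 m from the right end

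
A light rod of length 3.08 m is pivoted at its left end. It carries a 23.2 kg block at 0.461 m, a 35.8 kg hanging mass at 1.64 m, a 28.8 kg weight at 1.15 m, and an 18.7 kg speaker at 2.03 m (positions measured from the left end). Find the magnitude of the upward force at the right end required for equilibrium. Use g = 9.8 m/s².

Taking torques about the left end:
Block: 23.2 × 9.8 = 227.4 N down at 0.461 m → arm 0.461 m, τ = 227.4 × 0.461 = 104.8 N·m clockwise.
Hanging mass: 35.8 × 9.8 = 350.8 N down at 1.64 m → arm 1.64 m, τ = 350.8 × 1.64 = 575.3 N·m clockwise.
Weight: 28.8 × 9.8 = 282.2 N down at 1.15 m → arm 1.15 m, τ = 282.2 × 1.15 = 324.5 N·m clockwise.
Speaker: 18.7 × 9.8 = 183.3 N down at 2.03 m → arm 2.03 m, τ = 183.3 × 2.03 = 372.1 N·m clockwise.
Net moment of the loads = 1377 N·m clockwise.
The upward force F acts at the right end, arm 3.08 m, giving F × 3.08 counterclockwise.
For rotational equilibrium, F × 3.08 = 1377, so F = 1377 / 3.08 = 447 N.

F ≈ 447 N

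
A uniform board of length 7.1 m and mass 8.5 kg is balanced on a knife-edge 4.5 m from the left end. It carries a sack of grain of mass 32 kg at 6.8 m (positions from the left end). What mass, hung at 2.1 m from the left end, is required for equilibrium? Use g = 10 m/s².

Sum moments about the knife-edge (at 4.5 m from the left end) (the support reaction has zero arm there).
Beam weight: 8.5 × 10 = 85 N down at 3.55 m → arm 0.95 m, τ = 85 × 0.95 = 80.75 N·m counterclockwise.
Sack of grain: 32 × 10 = 320 N down at 6.8 m → arm 2.3 m, τ = 320 × 2.3 = 736 N·m clockwise.
Net moment of known loads = 655.2 N·m clockwise.
An unknown mass m at 2.1 m has arm 2.4 m; its moment is m·g·2.4 counterclockwise.
Στ = 0 ⇒ m × 10 × 2.4 = 655.2 ⇒ m = 655.2 / (10 × 2.4) = 27.3 kg.

m ≈ 27.3 kg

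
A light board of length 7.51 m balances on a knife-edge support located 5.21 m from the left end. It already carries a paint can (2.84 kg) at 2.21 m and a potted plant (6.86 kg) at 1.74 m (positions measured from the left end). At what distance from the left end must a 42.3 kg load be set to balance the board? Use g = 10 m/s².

Choose the knife-edge support (at 5.21 m from the left end) as the axis so the support reaction has zero arm there.
Paint can: 2.84 × 10 = 28.4 N down at 2.21 m → arm 3 m, τ = 28.4 × 3 = 85.2 N·m counterclockwise.
Potted plant: 6.86 × 10 = 68.6 N down at 1.74 m → arm 3.47 m, τ = 68.6 × 3.47 = 238 N·m counterclockwise.
Net moment of existing loads = 323.2 N·m counterclockwise.
The load weighs 42.3 × 10 = 423 N and must supply an equal clockwise moment, so its lever arm about the knife-edge support is 323.2 / 423 = 0.764 m.
That puts it at 5.21 + 0.764 = 5.97 m from the left end.

x ≈ 5.97 m from the left end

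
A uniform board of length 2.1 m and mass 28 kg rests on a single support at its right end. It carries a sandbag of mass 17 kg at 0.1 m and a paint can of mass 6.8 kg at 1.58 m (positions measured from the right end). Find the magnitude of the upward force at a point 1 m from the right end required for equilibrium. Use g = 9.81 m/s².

F ≈ 410 N

Taking torques about the right end:
Beam weight: 28 × 9.81 = 274.7 N down at 1.05 m → arm 1.05 m, τ = 274.7 × 1.05 = 288.4 N·m counterclockwise.
Sandbag: 17 × 9.81 = 166.8 N down at 0.1 m → arm 0.1 m, τ = 166.8 × 0.1 = 16.68 N·m counterclockwise.
Paint can: 6.8 × 9.81 = 66.71 N down at 1.58 m → arm 1.58 m, τ = 66.71 × 1.58 = 105.4 N·m counterclockwise.
Net moment of the loads = 410.5 N·m counterclockwise.
The upward force F acts at a point 1 m from the right end, arm 1 m, giving F × 1 clockwise.
Στ = 0 ⇒ F × 1 = 410.5 ⇒ F = 410.5 / 1 = 410 N.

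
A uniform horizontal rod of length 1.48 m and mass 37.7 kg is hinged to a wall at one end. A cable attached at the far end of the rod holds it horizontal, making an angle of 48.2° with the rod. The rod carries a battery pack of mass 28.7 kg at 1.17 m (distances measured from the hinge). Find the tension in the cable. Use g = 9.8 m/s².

Choose the hinge as the axis so the unknown hinge reaction has zero arm there.
Beam weight: 37.7 × 9.8 = 369.5 N down at 0.74 m → arm 0.74 m, τ = 369.5 × 0.74 = 273.4 N·m clockwise.
Battery pack: 28.7 × 9.8 = 281.3 N down at 1.17 m → arm 1.17 m, τ = 281.3 × 1.17 = 329.1 N·m clockwise.
Total clockwise load moment = 602.5 N·m.
The cable tension T acts at 1.48 m; only its component perpendicular to the rod, T sinθ, produces torque. sin 48.2° = 0.7455.
Balancing moments: T × 1.48 × 0.7455 = 602.5, giving T = 602.5 / 1.103 = 546 N.

T ≈ 546 N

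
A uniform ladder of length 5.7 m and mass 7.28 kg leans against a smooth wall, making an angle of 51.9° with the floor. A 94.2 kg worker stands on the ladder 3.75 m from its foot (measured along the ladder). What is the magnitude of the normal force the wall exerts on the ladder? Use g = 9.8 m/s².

N_wall ≈ 504 N

Take moments about the foot of the ladder.
Ladder weight 7.28×9.8 = 71.34 N acts at 2.85 m along the ladder; its horizontal arm is 2.85·cos51.9° = 1.759 m → τ = 125.5 N·m clockwise.
Worker: 94.2×9.8 = 923.2 N at 3.75 m → arm 2.314 m → τ = 2136 N·m clockwise.
Wall normal N acts horizontally at the top; its moment arm is the height L sinθ = 5.7·sin51.9° = 4.486 m, counterclockwise.
Στ = 0 ⇒ N × 4.486 = 2262 ⇒ N = 504 N.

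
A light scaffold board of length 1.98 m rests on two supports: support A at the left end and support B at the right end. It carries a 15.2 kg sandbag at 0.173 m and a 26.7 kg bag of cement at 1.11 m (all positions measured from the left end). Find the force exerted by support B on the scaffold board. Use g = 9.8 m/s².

R_B ≈ 160 N

Take moments about support A.
Sandbag: 15.2 × 9.8 = 149 N down at 0.173 m → arm 0.173 m, τ = 149 × 0.173 = 25.78 N·m clockwise.
Bag of cement: 26.7 × 9.8 = 261.7 N down at 1.11 m → arm 1.11 m, τ = 261.7 × 1.11 = 290.5 N·m clockwise.
Net load moment about support A = 316.3 N·m clockwise.
Reaction R at support B is upward at 1.98 m, arm 1.98 m → moment R × 1.98 counterclockwise.
For rotational equilibrium, R × 1.98 = 316.3, so R = 160 N.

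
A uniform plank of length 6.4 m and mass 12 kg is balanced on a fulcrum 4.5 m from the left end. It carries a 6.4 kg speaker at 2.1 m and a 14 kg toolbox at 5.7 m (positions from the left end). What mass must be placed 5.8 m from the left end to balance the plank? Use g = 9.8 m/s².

About the fulcrum (at 4.5 m from the left end):
Beam weight: 12 × 9.8 = 117.6 N down at 3.2 m → arm 1.3 m, τ = 117.6 × 1.3 = 152.9 N·m counterclockwise.
Speaker: 6.4 × 9.8 = 62.72 N down at 2.1 m → arm 2.4 m, τ = 62.72 × 2.4 = 150.5 N·m counterclockwise.
Toolbox: 14 × 9.8 = 137.2 N down at 5.7 m → arm 1.2 m, τ = 137.2 × 1.2 = 164.6 N·m clockwise.
Net moment of known loads = 138.8 N·m counterclockwise.
An unknown mass m at 5.8 m has arm 1.3 m; its moment is m·g·1.3 clockwise.
Balancing moments: m × 9.8 × 1.3 = 138.8, giving m = 138.8 / (9.8 × 1.3) = 10.9 kg.

m ≈ 10.9 kg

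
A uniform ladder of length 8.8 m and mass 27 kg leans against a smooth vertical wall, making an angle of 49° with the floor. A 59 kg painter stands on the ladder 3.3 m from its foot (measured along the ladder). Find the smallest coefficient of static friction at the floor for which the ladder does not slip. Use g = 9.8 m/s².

Sum moments about the foot of the ladder (the floor normal and friction both act there and drop out).
Ladder weight 27×9.8 = 264.6 N acts at 4.4 m along the ladder; its horizontal arm is 4.4·cos49° = 2.887 m → τ = 763.9 N·m clockwise.
Painter: 59×9.8 = 578.2 N at 3.3 m → arm 2.165 m → τ = 1252 N·m clockwise.
Wall normal N acts horizontally at the top; its moment arm is the height L sinθ = 8.8·sin49° = 6.641 m, counterclockwise.
For rotational equilibrium, N × 6.641 = 2016, so N = 303.6 N.
ΣFx = 0 ⇒ f = N_wall = 303.6 N. ΣFy = 0 ⇒ N_floor = 842.8 N.
μ_min = f / N_floor = 303.6 / 842.8 = 0.36.

μ_min ≈ 0.36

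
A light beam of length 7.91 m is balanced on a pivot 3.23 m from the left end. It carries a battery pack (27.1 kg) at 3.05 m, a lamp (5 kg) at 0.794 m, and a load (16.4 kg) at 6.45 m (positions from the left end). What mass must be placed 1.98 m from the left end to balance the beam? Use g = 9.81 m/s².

m ≈ 28.6 kg

Taking torques about the pivot (at 3.23 m from the left end):
Battery pack: 27.1 × 9.81 = 265.9 N down at 3.05 m → arm 0.18 m, τ = 265.9 × 0.18 = 47.86 N·m counterclockwise.
Lamp: 5 × 9.81 = 49.05 N down at 0.794 m → arm 2.436 m, τ = 49.05 × 2.436 = 119.5 N·m counterclockwise.
Load: 16.4 × 9.81 = 160.9 N down at 6.45 m → arm 3.22 m, τ = 160.9 × 3.22 = 518.1 N·m clockwise.
Net moment of known loads = 350.7 N·m clockwise.
An unknown mass m at 1.98 m has arm 1.25 m; its moment is m·g·1.25 counterclockwise.
Στ = 0 ⇒ m × 9.81 × 1.25 = 350.7 ⇒ m = 350.7 / (9.81 × 1.25) = 28.6 kg.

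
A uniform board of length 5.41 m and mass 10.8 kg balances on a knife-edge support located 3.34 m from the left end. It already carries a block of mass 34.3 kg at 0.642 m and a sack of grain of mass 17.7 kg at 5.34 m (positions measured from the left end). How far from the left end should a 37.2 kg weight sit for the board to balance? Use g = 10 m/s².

x ≈ 5.06 m from the left end

Sum moments about the knife-edge support (at 3.34 m from the left end) (the support reaction has zero arm there).
Beam weight: 10.8 × 10 = 108 N down at 2.705 m → arm 0.635 m, τ = 108 × 0.635 = 68.58 N·m counterclockwise.
Block: 34.3 × 10 = 343 N down at 0.642 m → arm 2.698 m, τ = 343 × 2.698 = 925.4 N·m counterclockwise.
Sack of grain: 17.7 × 10 = 177 N down at 5.34 m → arm 2 m, τ = 177 × 2 = 354 N·m clockwise.
Net moment of existing loads = 640 N·m counterclockwise.
The weight weighs 37.2 × 10 = 372 N and must supply an equal clockwise moment, so its lever arm about the knife-edge support is 640 / 372 = 1.72 m.
That puts it at 3.34 + 1.72 = 5.06 m from the left end.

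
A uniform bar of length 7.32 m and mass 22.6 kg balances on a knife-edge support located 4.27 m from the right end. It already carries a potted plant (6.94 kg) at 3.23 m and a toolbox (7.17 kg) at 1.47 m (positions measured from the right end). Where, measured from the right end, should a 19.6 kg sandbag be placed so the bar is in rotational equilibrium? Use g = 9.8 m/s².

x ≈ 6.37 m from the right end

About the knife-edge support (at 4.27 m from the right end):
Beam weight: 22.6 × 9.8 = 221.5 N down at 3.66 m → arm 0.61 m, τ = 221.5 × 0.61 = 135.1 N·m clockwise.
Potted plant: 6.94 × 9.8 = 68.01 N down at 3.23 m → arm 1.04 m, τ = 68.01 × 1.04 = 70.73 N·m clockwise.
Toolbox: 7.17 × 9.8 = 70.27 N down at 1.47 m → arm 2.8 m, τ = 70.27 × 2.8 = 196.8 N·m clockwise.
Net moment of existing loads = 402.6 N·m clockwise.
The sandbag weighs 19.6 × 9.8 = 192.1 N and must supply an equal counterclockwise moment, so its lever arm about the knife-edge support is 402.6 / 192.1 = 2.1 m.
That puts it at 4.27 + 2.1 = 6.37 m from the right end.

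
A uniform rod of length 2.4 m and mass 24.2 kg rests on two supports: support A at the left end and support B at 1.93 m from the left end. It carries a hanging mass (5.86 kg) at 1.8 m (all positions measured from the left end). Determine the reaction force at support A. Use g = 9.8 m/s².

R_A ≈ 93.6 N

Sum moments about support B (its reaction then has zero moment arm).
Beam weight: 24.2 × 9.8 = 237.2 N down at 1.2 m → arm 0.73 m, τ = 237.2 × 0.73 = 173.2 N·m counterclockwise.
Hanging mass: 5.86 × 9.8 = 57.43 N down at 1.8 m → arm 0.13 m, τ = 57.43 × 0.13 = 7.466 N·m counterclockwise.
Net load moment about support B = 180.7 N·m counterclockwise.
Reaction R at support A is upward at 0 m, arm 1.93 m → moment R × 1.93 clockwise.
Balancing moments: R × 1.93 = 180.7, giving R = 93.6 N.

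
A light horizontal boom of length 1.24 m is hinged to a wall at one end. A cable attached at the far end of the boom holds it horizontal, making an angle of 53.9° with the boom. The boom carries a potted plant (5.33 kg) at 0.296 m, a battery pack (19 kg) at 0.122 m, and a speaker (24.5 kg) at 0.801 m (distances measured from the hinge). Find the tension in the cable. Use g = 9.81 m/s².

Choose the hinge as the axis so the unknown hinge reaction has zero arm there.
Potted plant: 5.33 × 9.81 = 52.29 N down at 0.296 m → arm 0.296 m, τ = 52.29 × 0.296 = 15.48 N·m clockwise.
Battery pack: 19 × 9.81 = 186.4 N down at 0.122 m → arm 0.122 m, τ = 186.4 × 0.122 = 22.74 N·m clockwise.
Speaker: 24.5 × 9.81 = 240.3 N down at 0.801 m → arm 0.801 m, τ = 240.3 × 0.801 = 192.5 N·m clockwise.
Total clockwise load moment = 230.7 N·m.
The cable tension T acts at 1.24 m; only its component perpendicular to the boom, T sinθ, produces torque. sin 53.9° = 0.808.
Setting net torque to zero: T × 1.24 × 0.808 = 230.7 → T = 230.7 / 1.002 = 230 N.

T ≈ 230 N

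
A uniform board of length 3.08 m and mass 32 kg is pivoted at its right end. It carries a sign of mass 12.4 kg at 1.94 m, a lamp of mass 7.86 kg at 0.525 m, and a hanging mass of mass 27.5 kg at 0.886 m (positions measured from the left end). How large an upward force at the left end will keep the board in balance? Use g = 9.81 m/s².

F ≈ 458 N

Take moments about the right end.
Beam weight: 32 × 9.81 = 313.9 N down at 1.54 m → arm 1.54 m, τ = 313.9 × 1.54 = 483.4 N·m counterclockwise.
Sign: 12.4 × 9.81 = 121.6 N down at 1.94 m → arm 1.14 m, τ = 121.6 × 1.14 = 138.6 N·m counterclockwise.
Lamp: 7.86 × 9.81 = 77.11 N down at 0.525 m → arm 2.555 m, τ = 77.11 × 2.555 = 197 N·m counterclockwise.
Hanging mass: 27.5 × 9.81 = 269.8 N down at 0.886 m → arm 2.194 m, τ = 269.8 × 2.194 = 591.9 N·m counterclockwise.
Net moment of the loads = 1411 N·m counterclockwise.
The upward force F acts at the left end, arm 3.08 m, giving F × 3.08 clockwise.
Balancing moments: F × 3.08 = 1411, giving F = 1411 / 3.08 = 458 N.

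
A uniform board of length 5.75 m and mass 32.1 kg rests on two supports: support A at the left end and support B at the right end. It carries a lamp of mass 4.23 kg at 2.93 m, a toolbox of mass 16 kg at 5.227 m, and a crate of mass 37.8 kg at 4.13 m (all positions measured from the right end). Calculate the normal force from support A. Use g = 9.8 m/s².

Taking torques about support B:
Beam weight: 32.1 × 9.8 = 314.6 N down at 2.875 m → arm 2.875 m, τ = 314.6 × 2.875 = 904.5 N·m counterclockwise.
Lamp: 4.23 × 9.8 = 41.45 N down at 2.93 m → arm 2.93 m, τ = 41.45 × 2.93 = 121.4 N·m counterclockwise.
Toolbox: 16 × 9.8 = 156.8 N down at 5.227 m → arm 5.227 m, τ = 156.8 × 5.227 = 819.6 N·m counterclockwise.
Crate: 37.8 × 9.8 = 370.4 N down at 4.13 m → arm 4.13 m, τ = 370.4 × 4.13 = 1530 N·m counterclockwise.
Net load moment about support B = 3376 N·m counterclockwise.
Reaction R at support A is upward at 5.75 m, arm 5.75 m → moment R × 5.75 clockwise.
Balancing moments: R × 5.75 = 3376, giving R = 587 N.

R_A ≈ 587 N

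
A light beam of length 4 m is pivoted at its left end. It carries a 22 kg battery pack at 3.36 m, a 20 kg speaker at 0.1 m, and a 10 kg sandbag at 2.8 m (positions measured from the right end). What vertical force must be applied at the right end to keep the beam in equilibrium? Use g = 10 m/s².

F ≈ 260 N

Take moments about the left end.
Battery pack: 22 × 10 = 220 N down at 3.36 m → arm 0.64 m, τ = 220 × 0.64 = 140.8 N·m clockwise.
Speaker: 20 × 10 = 200 N down at 0.1 m → arm 3.9 m, τ = 200 × 3.9 = 780 N·m clockwise.
Sandbag: 10 × 10 = 100 N down at 2.8 m → arm 1.2 m, τ = 100 × 1.2 = 120 N·m clockwise.
Net moment of the loads = 1041 N·m clockwise.
The upward force F acts at the right end, arm 4 m, giving F × 4 counterclockwise.
Balancing moments: F × 4 = 1041, giving F = 1041 / 4 = 260 N.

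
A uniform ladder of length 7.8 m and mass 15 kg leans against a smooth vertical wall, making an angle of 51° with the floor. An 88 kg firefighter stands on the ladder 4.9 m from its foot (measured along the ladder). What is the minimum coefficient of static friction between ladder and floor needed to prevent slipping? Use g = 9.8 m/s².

Taking torques about the foot of the ladder:
Ladder weight 15×9.8 = 147 N acts at 3.9 m along the ladder; its horizontal arm is 3.9·cos51° = 2.454 m → τ = 360.7 N·m clockwise.
Firefighter: 88×9.8 = 862.4 N at 4.9 m → arm 3.084 m → τ = 2660 N·m clockwise.
Wall normal N acts horizontally at the top; its moment arm is the height L sinθ = 7.8·sin51° = 6.062 m, counterclockwise.
Στ = 0 ⇒ N × 6.062 = 3021 ⇒ N = 498.4 N.
ΣFx = 0 ⇒ f = N_wall = 498.4 N. ΣFy = 0 ⇒ N_floor = 1009 N.
μ_min = f / N_floor = 498.4 / 1009 = 0.494.

μ_min ≈ 0.494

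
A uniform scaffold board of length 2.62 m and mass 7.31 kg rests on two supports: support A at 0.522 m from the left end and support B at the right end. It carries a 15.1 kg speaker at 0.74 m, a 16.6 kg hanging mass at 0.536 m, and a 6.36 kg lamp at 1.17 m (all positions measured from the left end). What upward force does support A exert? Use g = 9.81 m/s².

Sum moments about support B (its reaction then has zero moment arm).
Beam weight: 7.31 × 9.81 = 71.71 N down at 1.31 m → arm 1.31 m, τ = 71.71 × 1.31 = 93.94 N·m counterclockwise.
Speaker: 15.1 × 9.81 = 148.1 N down at 0.74 m → arm 1.88 m, τ = 148.1 × 1.88 = 278.4 N·m counterclockwise.
Hanging mass: 16.6 × 9.81 = 162.8 N down at 0.536 m → arm 2.084 m, τ = 162.8 × 2.084 = 339.3 N·m counterclockwise.
Lamp: 6.36 × 9.81 = 62.39 N down at 1.17 m → arm 1.45 m, τ = 62.39 × 1.45 = 90.47 N·m counterclockwise.
Net load moment about support B = 802.1 N·m counterclockwise.
Reaction R at support A is upward at 0.522 m, arm 2.098 m → moment R × 2.098 clockwise.
Setting net torque to zero: R × 2.098 = 802.1 → R = 382 N.

R_A ≈ 382 N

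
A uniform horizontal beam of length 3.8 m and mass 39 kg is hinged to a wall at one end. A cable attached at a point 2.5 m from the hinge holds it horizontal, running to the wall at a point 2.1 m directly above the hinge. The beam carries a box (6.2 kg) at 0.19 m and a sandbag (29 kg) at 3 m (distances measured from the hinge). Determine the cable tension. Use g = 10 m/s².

T ≈ 1010 N

Choose the hinge as the axis so the unknown hinge reaction has zero arm there.
Beam weight: 39 × 10 = 390 N down at 1.9 m → arm 1.9 m, τ = 390 × 1.9 = 741 N·m clockwise.
Box: 6.2 × 10 = 62 N down at 0.19 m → arm 0.19 m, τ = 62 × 0.19 = 11.78 N·m clockwise.
Sandbag: 29 × 10 = 290 N down at 3 m → arm 3 m, τ = 290 × 3 = 870 N·m clockwise.
Total clockwise load moment = 1623 N·m.
The cable tension T acts at 2.5 m; only its component perpendicular to the beam, T sinθ, produces torque. sinθ = h/√(h²+d²) = 2.1/√(2.1²+2.5²) = 0.6432.
Στ = 0 ⇒ T × 2.5 × 0.6432 = 1623 ⇒ T = 1623 / 1.608 = 1010 N.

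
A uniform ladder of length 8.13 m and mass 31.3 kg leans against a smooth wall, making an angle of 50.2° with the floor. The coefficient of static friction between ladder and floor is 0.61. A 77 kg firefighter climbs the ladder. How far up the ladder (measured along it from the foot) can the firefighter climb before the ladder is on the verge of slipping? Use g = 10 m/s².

d ≈ 6.72 m

Sum moments about the foot of the ladder (the floor normal and friction both act there and drop out).
Ladder weight 31.3×10 = 313 N acts at 4.065 m along the ladder; its horizontal arm is 4.065·cos50.2° = 2.602 m → τ = 814.4 N·m clockwise.
Firefighter weight 77×10 = 770 N at distance d → arm d·cos50.2° → τ = 770·d·0.6401 clockwise.
Wall normal N at the top has arm L sinθ = 6.246 m counterclockwise, so Στ = 0 gives N·6.246 = 814.4 + 492.9·d.
ΣFy = 0 ⇒ N_floor = 1083 N, so the maximum friction is μ_s·N_floor = 0.61×1083 = 660.6 N. ΣFx = 0 ⇒ N_wall = f, so at the slipping point N = 660.6 N.
Substituting: 660.6×6.246 = 814.4 + 492.9·d ⇒ d = (4126 − 814.4) / 492.9 = 6.72 m.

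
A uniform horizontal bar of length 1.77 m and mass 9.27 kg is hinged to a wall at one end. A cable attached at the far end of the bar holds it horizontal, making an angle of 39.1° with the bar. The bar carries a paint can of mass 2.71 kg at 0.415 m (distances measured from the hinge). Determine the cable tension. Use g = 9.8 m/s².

Take moments about the hinge.
Beam weight: 9.27 × 9.8 = 90.85 N down at 0.885 m → arm 0.885 m, τ = 90.85 × 0.885 = 80.4 N·m clockwise.
Paint can: 2.71 × 9.8 = 26.56 N down at 0.415 m → arm 0.415 m, τ = 26.56 × 0.415 = 11.02 N·m clockwise.
Total clockwise load moment = 91.42 N·m.
The cable tension T acts at 1.77 m; only its component perpendicular to the bar, T sinθ, produces torque. sin 39.1° = 0.6307.
Balancing moments: T × 1.77 × 0.6307 = 91.42, giving T = 91.42 / 1.116 = 81.9 N.

T ≈ 81.9 N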